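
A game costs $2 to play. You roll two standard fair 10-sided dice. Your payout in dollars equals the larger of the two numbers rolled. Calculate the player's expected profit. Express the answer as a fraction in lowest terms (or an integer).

103/20 dollars

Distribution of the larger of the two numbers rolled: 1 w.p. 1/100, 2 w.p. 3/100, 3 w.p. 1/20, 4 w.p. 7/100, 5 w.p. 9/100, 6 w.p. 11/100, …
E[payout] = (1/100)·1 + (3/100)·2 + (1/20)·3 + (7/100)·4 + (9/100)·5 + (11/100)·6 + (13/100)·7 + (3/20)·8 + (17/100)·9 + (19/100)·10 = 143/20
Expected profit = 143/20 − 2 = 103/20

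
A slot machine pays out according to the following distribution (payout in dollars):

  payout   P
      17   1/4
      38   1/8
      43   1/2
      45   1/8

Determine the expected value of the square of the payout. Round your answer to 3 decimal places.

1430.375

E[X²] = (1/4)·289 + (1/8)·1444 + (1/2)·1849 + (1/8)·2025
     = 11443/8 ≈ 1430.375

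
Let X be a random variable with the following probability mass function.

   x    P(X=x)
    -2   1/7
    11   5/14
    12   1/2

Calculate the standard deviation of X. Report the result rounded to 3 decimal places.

4.775

E[X] = 135/14, E[X²] = 1621/14
Var(X) = E[X²] − (E[X])² = 1621/14 − 18225/196 = 4469/196
SD(X) = √(4469/196) ≈ 4.775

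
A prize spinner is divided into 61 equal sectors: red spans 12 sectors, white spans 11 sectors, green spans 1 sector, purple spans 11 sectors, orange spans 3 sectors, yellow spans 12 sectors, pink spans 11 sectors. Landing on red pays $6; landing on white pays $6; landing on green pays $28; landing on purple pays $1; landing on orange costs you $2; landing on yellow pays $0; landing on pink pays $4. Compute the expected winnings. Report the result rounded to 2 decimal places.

E[payout] = (12/61)·6 + (11/61)·6 + (1/61)·28 + (11/61)·1 + (3/61)·(-2) + (12/61)·0 + (11/61)·4 = 215/61
≈ $3.52

$3.52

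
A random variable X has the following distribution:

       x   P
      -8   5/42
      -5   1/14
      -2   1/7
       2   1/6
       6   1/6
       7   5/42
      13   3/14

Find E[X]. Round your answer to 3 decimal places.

3.357

E[X] = (5/42)·(-8) + (1/14)·(-5) + (1/7)·(-2) + (1/6)·2 + (1/6)·6 + (5/42)·7 + (3/14)·13
     = 47/14 ≈ 3.357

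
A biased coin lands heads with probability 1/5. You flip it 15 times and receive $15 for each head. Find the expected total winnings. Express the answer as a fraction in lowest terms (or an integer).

E[#heads] = 15·1/5 = 3 (linearity over flips).
E[winnings] = 15·3 = 45.

$45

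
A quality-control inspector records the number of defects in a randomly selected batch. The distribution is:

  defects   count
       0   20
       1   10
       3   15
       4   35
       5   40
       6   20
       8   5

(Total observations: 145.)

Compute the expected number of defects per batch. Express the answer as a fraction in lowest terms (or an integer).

111/29

Total = 145, so P(defects=0) = 20/145, etc.
E[X] = (4/29)·0 + (2/29)·1 + (3/29)·3 + (7/29)·4 + (8/29)·5 + (4/29)·6 + (1/29)·8
     = 111/29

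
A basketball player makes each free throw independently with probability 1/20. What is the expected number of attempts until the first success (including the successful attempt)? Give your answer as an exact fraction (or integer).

For a geometric distribution, E[trials] = 1/p = 1/(1/20) = 20.

20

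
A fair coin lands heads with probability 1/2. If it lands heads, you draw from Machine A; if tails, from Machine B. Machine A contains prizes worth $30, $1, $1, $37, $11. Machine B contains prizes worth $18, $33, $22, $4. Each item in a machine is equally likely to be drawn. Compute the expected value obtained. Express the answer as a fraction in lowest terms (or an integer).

141/8 dollars

E[X | Machine A] = (30 + 1 + 1 + 37 + 11)/5 = 16
E[X | Machine B] = (18 + 33 + 22 + 4)/4 = 77/4
E[X] = (1/2)·16 + (1/2)·77/4 = 141/8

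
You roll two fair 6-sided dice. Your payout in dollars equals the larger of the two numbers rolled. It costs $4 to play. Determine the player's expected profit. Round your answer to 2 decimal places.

$0.47

Distribution of the larger of the two numbers rolled: 1 w.p. 1/36, 2 w.p. 1/12, 3 w.p. 5/36, 4 w.p. 7/36, 5 w.p. 1/4, 6 w.p. 11/36
E[payout] = (1/36)·1 + (1/12)·2 + (5/36)·3 + (7/36)·4 + (1/4)·5 + (11/36)·6 = 161/36
Expected profit = 161/36 − 4 = 17/36 ≈ $0.47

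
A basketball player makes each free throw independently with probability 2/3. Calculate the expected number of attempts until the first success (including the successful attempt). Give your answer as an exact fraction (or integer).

For a geometric distribution, E[trials] = 1/p = 1/(2/3) = 3/2.

3/2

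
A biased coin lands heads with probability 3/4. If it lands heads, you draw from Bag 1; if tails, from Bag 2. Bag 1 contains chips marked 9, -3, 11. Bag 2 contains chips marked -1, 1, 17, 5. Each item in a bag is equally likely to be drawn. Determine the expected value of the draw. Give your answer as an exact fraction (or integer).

E[X | Bag 1] = (9 − 3 + 11)/3 = 17/3
E[X | Bag 2] = (-1 + 1 + 17 + 5)/4 = 11/2
E[X] = (3/4)·17/3 + (1/4)·11/2 = 45/8

45/8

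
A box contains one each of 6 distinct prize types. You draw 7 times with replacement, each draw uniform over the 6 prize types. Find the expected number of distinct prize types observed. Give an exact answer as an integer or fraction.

201811/46656

Let Xⱼ=1 if type j appears at least once. P(Xⱼ=1) = 1 − ((6−1)/6)^7 = 201811/279936.
E[#distinct] = 6·201811/279936 = 201811/46656.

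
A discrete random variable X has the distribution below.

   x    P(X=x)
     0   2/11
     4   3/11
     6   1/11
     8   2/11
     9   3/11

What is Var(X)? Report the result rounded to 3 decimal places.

E[X] = (2/11)·0 + (3/11)·4 + (1/11)·6 + (2/11)·8 + (3/11)·9 = 61/11
E[X²] = (2/11)·0 + (3/11)·16 + (1/11)·36 + (2/11)·64 + (3/11)·81 = 455/11
Var(X) = 455/11 − (61/11)² = 1284/121 ≈ 10.612

10.612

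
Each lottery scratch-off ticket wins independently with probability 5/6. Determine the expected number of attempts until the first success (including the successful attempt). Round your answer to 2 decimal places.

For a geometric distribution, E[trials] = 1/p = 1/(5/6) = 6/5.
≈ 1.20

1.20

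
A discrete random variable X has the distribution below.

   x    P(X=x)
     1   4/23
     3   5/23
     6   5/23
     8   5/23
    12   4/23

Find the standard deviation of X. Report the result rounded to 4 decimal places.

E[X] = 137/23, E[X²] = 1125/23
Var(X) = E[X²] − (E[X])² = 1125/23 − 18769/529 = 7106/529
SD(X) = √(7106/529) ≈ 3.6651

3.6651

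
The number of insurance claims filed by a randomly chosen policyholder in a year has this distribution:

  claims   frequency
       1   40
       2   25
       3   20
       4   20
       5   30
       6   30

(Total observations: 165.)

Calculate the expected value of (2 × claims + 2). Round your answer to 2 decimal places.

Total = 165, so P(claims=1) = 40/165, etc.
E[2x+2] = (8/33)·4 + (5/33)·6 + (4/33)·8 + (4/33)·10 + (2/11)·12 + (2/11)·14
     = 290/33 ≈ 8.79

8.79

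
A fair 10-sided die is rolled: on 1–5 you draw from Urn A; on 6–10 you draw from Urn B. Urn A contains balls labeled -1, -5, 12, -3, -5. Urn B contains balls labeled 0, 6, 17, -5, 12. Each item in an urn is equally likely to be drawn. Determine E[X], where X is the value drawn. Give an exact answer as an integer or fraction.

E[X | Urn A] = (-1 − 5 + 12 − 3 − 5)/5 = -2/5
E[X | Urn B] = (0 + 6 + 17 − 5 + 12)/5 = 6
E[X] = (1/2)·(-2/5) + (1/2)·6 = 14/5

14/5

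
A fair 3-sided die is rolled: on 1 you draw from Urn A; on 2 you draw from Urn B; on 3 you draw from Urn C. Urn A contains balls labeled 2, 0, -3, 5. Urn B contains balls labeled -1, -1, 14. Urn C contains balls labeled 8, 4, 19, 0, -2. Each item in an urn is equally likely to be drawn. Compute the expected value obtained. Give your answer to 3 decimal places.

E[X | Urn A] = (2 + 0 − 3 + 5)/4 = 1
E[X | Urn B] = (-1 − 1 + 14)/3 = 4
E[X | Urn C] = (8 + 4 + 19 + 0 − 2)/5 = 29/5
E[X] = (1/3)·1 + (1/3)·4 + (1/3)·29/5 = 18/5 ≈ 3.600

3.600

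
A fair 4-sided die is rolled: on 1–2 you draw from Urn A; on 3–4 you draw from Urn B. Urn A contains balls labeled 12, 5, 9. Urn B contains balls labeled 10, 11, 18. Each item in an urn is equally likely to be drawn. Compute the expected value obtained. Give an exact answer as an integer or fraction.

E[X | Urn A] = (12 + 5 + 9)/3 = 26/3
E[X | Urn B] = (10 + 11 + 18)/3 = 13
E[X] = (1/2)·26/3 + (1/2)·13 = 65/6

65/6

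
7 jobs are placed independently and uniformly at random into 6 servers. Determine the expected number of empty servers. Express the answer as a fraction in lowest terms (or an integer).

Let Xⱼ=1 if server j is empty. P(Xⱼ=1) = ((6-1)/6)^7 = 78125/279936.
By linearity, E[#empty] = 6·78125/279936 = 78125/46656.

78125/46656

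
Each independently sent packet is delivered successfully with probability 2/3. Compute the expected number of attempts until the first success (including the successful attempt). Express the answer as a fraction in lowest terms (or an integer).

For a geometric distribution, E[trials] = 1/p = 1/(2/3) = 3/2.

3/2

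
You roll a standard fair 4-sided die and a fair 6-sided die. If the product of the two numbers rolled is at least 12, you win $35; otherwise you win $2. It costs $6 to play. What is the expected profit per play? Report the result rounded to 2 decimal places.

$7.00

E[payout] = (2/3)·2 + (1/3)·35 = 13
Expected profit = 13 − 6 = 7 ≈ $7.00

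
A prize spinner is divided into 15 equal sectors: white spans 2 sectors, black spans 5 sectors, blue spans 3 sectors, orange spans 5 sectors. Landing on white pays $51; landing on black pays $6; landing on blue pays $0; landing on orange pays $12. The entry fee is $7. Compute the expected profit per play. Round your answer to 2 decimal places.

E[payout] = (2/15)·51 + (5/15)·6 + (3/15)·0 + (5/15)·12 = 64/5
Expected profit = 64/5 − 7 = 29/5 ≈ $5.80

$5.80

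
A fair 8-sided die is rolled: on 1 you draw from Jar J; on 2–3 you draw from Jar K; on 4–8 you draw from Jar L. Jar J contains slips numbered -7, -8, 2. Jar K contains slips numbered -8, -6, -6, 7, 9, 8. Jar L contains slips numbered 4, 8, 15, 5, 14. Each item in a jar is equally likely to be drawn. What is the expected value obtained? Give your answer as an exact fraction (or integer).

43/8

E[X | Jar J] = (-7 − 8 + 2)/3 = -13/3
E[X | Jar K] = (-8 − 6 − 6 + 7 + 9 + 8)/6 = 2/3
E[X | Jar L] = (4 + 8 + 15 + 5 + 14)/5 = 46/5
E[X] = (1/8)·(-13/3) + (1/4)·2/3 + (5/8)·46/5 = 43/8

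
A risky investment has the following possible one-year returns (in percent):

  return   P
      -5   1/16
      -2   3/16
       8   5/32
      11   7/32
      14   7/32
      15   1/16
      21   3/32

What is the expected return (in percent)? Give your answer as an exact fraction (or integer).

E[X] = (1/16)·(-5) + (3/16)·(-2) + (5/32)·8 + (7/32)·11 + (7/32)·14 + (1/16)·15 + (3/32)·21
     = 143/16

143/16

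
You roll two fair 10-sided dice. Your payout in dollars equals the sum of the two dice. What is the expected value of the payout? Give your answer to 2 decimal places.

$11.00

Distribution of the sum of the two dice: 2 w.p. 1/100, 3 w.p. 1/50, 4 w.p. 3/100, 5 w.p. 1/25, 6 w.p. 1/20, 7 w.p. 3/50, …
E[payout] = (1/100)·2 + (1/50)·3 + (3/100)·4 + (1/25)·5 + (1/20)·6 + (3/50)·7 + (7/100)·8 + (2/25)·9 + (9/100)·10 + (1/10)·11 + (9/100)·12 + (2/25)·13 + (7/100)·14 + (3/50)·15 + (1/20)·16 + (1/25)·17 + (3/100)·18 + (1/50)·19 + (1/100)·20 = 11
≈ $11.00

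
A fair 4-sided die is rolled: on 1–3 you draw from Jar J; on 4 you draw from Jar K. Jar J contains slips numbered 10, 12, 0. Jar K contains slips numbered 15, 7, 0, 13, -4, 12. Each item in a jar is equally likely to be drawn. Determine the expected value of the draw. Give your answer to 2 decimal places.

7.29

E[X | Jar J] = (10 + 12 + 0)/3 = 22/3
E[X | Jar K] = (15 + 7 + 0 + 13 − 4 + 12)/6 = 43/6
E[X] = (3/4)·22/3 + (1/4)·43/6 = 175/24 ≈ 7.29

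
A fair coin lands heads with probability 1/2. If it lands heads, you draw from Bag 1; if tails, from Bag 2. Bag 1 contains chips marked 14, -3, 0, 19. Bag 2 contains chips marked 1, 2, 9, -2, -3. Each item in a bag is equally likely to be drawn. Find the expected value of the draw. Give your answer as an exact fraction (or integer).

E[X | Bag 1] = (14 − 3 + 0 + 19)/4 = 15/2
E[X | Bag 2] = (1 + 2 + 9 − 2 − 3)/5 = 7/5
E[X] = (1/2)·15/2 + (1/2)·7/5 = 89/20

89/20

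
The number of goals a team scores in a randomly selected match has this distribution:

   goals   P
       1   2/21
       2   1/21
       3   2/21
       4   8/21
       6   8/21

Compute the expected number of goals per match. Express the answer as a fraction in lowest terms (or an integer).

E[X] = (2/21)·1 + (1/21)·2 + (2/21)·3 + (8/21)·4 + (8/21)·6
     = 30/7

30/7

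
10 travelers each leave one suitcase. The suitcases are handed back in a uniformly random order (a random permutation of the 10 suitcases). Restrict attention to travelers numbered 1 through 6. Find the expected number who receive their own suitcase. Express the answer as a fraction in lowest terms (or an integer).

Let Xᵢ = 1 if person i gets their own suitcase. For each i, P(Xᵢ=1) = 1/10.
By linearity of expectation, E[X₁+…+X_6] = 6·(1/10) = 3/5.

3/5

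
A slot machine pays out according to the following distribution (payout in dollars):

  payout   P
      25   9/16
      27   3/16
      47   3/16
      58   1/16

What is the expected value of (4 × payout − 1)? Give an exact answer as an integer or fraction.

501/4

E[4x-1] = (9/16)·99 + (3/16)·107 + (3/16)·187 + (1/16)·231
     = 501/4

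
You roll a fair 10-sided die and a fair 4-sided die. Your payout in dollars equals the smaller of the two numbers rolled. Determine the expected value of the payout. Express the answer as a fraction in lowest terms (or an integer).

Distribution of the smaller of the two numbers rolled: 1 w.p. 13/40, 2 w.p. 11/40, 3 w.p. 9/40, 4 w.p. 7/40
E[payout] = (13/40)·1 + (11/40)·2 + (9/40)·3 + (7/40)·4 = 9/4

9/4 dollars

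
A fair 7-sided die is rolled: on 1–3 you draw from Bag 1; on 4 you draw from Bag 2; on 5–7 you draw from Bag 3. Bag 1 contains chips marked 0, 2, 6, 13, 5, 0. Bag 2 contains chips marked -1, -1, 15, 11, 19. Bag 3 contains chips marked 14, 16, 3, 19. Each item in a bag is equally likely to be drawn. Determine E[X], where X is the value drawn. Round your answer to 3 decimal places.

E[X | Bag 1] = (0 + 2 + 6 + 13 + 5 + 0)/6 = 13/3
E[X | Bag 2] = (-1 − 1 + 15 + 11 + 19)/5 = 43/5
E[X | Bag 3] = (14 + 16 + 3 + 19)/4 = 13
E[X] = (3/7)·13/3 + (1/7)·43/5 + (3/7)·13 = 303/35 ≈ 8.657

8.657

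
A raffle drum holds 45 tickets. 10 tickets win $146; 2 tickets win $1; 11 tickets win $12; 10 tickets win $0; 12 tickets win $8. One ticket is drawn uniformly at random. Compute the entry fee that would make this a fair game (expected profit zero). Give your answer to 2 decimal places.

$37.56

E[payout] = (10/45)·146 + (2/45)·1 + (11/45)·12 + (10/45)·0 + (12/45)·8 = 338/9
Fair fee = E[payout] = 338/9 ≈ $37.56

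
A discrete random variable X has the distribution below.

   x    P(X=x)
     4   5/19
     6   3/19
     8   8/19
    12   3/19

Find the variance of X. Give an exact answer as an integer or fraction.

2464/361

E[X] = (5/19)·4 + (3/19)·6 + (8/19)·8 + (3/19)·12 = 138/19
E[X²] = (5/19)·16 + (3/19)·36 + (8/19)·64 + (3/19)·144 = 1132/19
Var(X) = 1132/19 − (138/19)² = 2464/361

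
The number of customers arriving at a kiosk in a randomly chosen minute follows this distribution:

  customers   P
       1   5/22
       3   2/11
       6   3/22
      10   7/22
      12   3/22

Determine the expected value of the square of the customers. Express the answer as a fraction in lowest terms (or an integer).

1281/22

E[X²] = (5/22)·1 + (2/11)·9 + (3/22)·36 + (7/22)·100 + (3/22)·144
     = 1281/22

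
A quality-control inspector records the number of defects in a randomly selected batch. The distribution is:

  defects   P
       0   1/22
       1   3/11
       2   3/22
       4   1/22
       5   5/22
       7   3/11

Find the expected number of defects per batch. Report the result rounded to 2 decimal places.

3.77

E[X] = (1/22)·0 + (3/11)·1 + (3/22)·2 + (1/22)·4 + (5/22)·5 + (3/11)·7
     = 83/22 ≈ 3.77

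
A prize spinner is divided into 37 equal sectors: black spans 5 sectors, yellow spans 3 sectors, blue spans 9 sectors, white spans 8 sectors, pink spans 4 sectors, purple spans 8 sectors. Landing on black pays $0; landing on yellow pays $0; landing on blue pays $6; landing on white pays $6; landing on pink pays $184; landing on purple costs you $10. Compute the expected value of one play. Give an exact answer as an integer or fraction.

758/37 dollars

E[payout] = (5/37)·0 + (3/37)·0 + (9/37)·6 + (8/37)·6 + (4/37)·184 + (8/37)·(-10) = 758/37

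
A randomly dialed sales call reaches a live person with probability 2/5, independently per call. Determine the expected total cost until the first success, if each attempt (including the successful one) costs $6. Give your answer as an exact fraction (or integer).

$15

E[#attempts] = 1/p = 5/2; E[cost] = 6·5/2 = 15.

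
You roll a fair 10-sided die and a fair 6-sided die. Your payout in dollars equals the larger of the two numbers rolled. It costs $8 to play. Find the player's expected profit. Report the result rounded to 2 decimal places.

Distribution of the larger of the two numbers rolled: 1 w.p. 1/60, 2 w.p. 1/20, 3 w.p. 1/12, 4 w.p. 7/60, 5 w.p. 3/20, 6 w.p. 11/60, …
E[payout] = (1/60)·1 + (1/20)·2 + (1/12)·3 + (7/60)·4 + (3/20)·5 + (11/60)·6 + (1/10)·7 + (1/10)·8 + (1/10)·9 + (1/10)·10 = 73/12
Expected profit = 73/12 − 8 = -23/12 ≈ -$1.92

-$1.92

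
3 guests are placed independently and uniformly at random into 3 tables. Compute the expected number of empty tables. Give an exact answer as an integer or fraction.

8/9

Let Xⱼ=1 if table j is empty. P(Xⱼ=1) = ((3-1)/3)^3 = 8/27.
By linearity, E[#empty] = 3·8/27 = 8/9.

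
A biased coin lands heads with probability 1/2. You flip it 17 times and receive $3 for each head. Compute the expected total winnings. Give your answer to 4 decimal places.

E[#heads] = 17·1/2 = 17/2 (linearity over flips).
E[winnings] = 3·17/2 = 51/2.
≈ 25.5000

$25.5000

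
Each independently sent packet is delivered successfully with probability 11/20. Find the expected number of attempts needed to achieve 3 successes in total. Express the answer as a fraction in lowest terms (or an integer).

By linearity (sum of 3 independent geometric waits), E[trials] = 3/p = 3/(11/20) = 60/11.

60/11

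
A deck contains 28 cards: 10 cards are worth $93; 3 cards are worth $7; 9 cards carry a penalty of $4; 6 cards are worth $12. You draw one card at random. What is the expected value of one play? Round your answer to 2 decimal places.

E[payout] = (10/28)·93 + (3/28)·7 + (9/28)·(-4) + (6/28)·12 = 141/4
≈ $35.25

$35.25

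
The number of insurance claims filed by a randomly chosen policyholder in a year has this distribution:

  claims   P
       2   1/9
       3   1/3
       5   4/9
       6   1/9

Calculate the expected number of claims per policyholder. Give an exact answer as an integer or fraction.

37/9

E[X] = (1/9)·2 + (1/3)·3 + (4/9)·5 + (1/9)·6
     = 37/9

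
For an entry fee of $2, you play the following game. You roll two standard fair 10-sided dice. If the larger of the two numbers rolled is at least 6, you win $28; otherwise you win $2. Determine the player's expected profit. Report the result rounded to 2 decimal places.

E[payout] = (1/4)·2 + (3/4)·28 = 43/2
Expected profit = 43/2 − 2 = 39/2 ≈ $19.50

$19.50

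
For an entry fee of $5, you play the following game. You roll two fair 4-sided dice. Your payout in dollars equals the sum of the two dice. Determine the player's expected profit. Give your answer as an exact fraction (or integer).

Distribution of the sum of the two dice: 2 w.p. 1/16, 3 w.p. 1/8, 4 w.p. 3/16, 5 w.p. 1/4, 6 w.p. 3/16, 7 w.p. 1/8, …
E[payout] = (1/16)·2 + (1/8)·3 + (3/16)·4 + (1/4)·5 + (3/16)·6 + (1/8)·7 + (1/16)·8 = 5
Expected profit = 5 − 5 = 0

$0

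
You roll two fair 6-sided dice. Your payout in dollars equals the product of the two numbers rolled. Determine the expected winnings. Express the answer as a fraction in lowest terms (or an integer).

Distribution of the product of the two numbers rolled: 1 w.p. 1/36, 2 w.p. 1/18, 3 w.p. 1/18, 4 w.p. 1/12, 5 w.p. 1/18, 6 w.p. 1/9, …
E[payout] = (1/36)·1 + (1/18)·2 + (1/18)·3 + (1/12)·4 + (1/18)·5 + (1/9)·6 + (1/18)·8 + (1/36)·9 + (1/18)·10 + (1/9)·12 + (1/18)·15 + (1/36)·16 + (1/18)·18 + (1/18)·20 + (1/18)·24 + (1/36)·25 + (1/18)·30 + (1/36)·36 = 49/4

49/4 dollars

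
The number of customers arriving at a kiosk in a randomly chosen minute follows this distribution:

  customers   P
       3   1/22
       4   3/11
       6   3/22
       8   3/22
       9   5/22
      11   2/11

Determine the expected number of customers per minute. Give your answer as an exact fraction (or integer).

E[X] = (1/22)·3 + (3/11)·4 + (3/22)·6 + (3/22)·8 + (5/22)·9 + (2/11)·11
     = 79/11

79/11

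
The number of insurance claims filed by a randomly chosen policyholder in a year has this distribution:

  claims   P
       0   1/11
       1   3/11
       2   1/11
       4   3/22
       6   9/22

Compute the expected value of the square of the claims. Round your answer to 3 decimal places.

E[X²] = (1/11)·0 + (3/11)·1 + (1/11)·4 + (3/22)·16 + (9/22)·36
     = 193/11 ≈ 17.545

17.545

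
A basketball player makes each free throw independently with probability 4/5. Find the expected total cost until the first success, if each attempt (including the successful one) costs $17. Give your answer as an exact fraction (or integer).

E[#attempts] = 1/p = 5/4; E[cost] = 17·5/4 = 85/4.

85/4 dollars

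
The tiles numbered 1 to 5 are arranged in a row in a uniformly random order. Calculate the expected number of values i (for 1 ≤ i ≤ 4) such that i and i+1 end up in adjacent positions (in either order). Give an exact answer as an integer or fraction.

For each i ∈ {1,…,4}, let Xᵢ = 1 if i and i+1 are adjacent. P(Xᵢ=1) = 2·(5−1)!/5! = 2/5.
By linearity, E[ΣXᵢ] = (4)·(2/5) = 8/5.

8/5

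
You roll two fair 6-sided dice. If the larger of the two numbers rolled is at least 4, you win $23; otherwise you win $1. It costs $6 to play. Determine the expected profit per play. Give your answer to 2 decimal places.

E[payout] = (1/4)·1 + (3/4)·23 = 35/2
Expected profit = 35/2 − 6 = 23/2 ≈ $11.50

$11.50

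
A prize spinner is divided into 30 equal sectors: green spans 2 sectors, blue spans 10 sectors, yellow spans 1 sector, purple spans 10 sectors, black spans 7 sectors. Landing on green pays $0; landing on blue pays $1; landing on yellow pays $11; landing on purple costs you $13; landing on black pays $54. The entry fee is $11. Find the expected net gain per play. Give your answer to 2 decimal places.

-$2.03

E[payout] = (2/30)·0 + (10/30)·1 + (1/30)·11 + (10/30)·(-13) + (7/30)·54 = 269/30
Expected profit = 269/30 − 11 = -61/30 ≈ -$2.03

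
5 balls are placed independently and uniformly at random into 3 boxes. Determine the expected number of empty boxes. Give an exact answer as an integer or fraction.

32/81

Let Xⱼ=1 if box j is empty. P(Xⱼ=1) = ((3-1)/3)^5 = 32/243.
By linearity, E[#empty] = 3·32/243 = 32/81.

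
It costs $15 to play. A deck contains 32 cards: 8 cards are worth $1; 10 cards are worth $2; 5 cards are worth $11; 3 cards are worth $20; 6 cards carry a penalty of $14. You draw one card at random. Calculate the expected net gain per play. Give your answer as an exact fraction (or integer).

-421/32 dollars

E[payout] = (8/32)·1 + (10/32)·2 + (5/32)·11 + (3/32)·20 + (6/32)·(-14) = 59/32
Expected profit = 59/32 − 15 = -421/32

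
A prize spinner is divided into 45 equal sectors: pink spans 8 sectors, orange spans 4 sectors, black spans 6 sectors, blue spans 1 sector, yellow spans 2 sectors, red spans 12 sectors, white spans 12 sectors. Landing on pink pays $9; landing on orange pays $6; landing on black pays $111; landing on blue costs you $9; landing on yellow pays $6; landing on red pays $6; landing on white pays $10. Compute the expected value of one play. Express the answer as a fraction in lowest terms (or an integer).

E[payout] = (8/45)·9 + (4/45)·6 + (6/45)·111 + (1/45)·(-9) + (2/45)·6 + (12/45)·6 + (12/45)·10 = 319/15

319/15 dollars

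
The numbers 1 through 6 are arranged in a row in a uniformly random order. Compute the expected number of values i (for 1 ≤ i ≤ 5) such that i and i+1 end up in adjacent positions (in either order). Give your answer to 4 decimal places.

For each i ∈ {1,…,5}, let Xᵢ = 1 if i and i+1 are adjacent. P(Xᵢ=1) = 2·(6−1)!/6! = 2/6.
By linearity, E[ΣXᵢ] = (5)·(2/6) = 5/3.
≈ 1.6667

1.6667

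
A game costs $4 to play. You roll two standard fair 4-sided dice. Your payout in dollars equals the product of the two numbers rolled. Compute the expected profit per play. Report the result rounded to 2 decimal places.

Distribution of the product of the two numbers rolled: 1 w.p. 1/16, 2 w.p. 1/8, 3 w.p. 1/8, 4 w.p. 3/16, 6 w.p. 1/8, 8 w.p. 1/8, …
E[payout] = (1/16)·1 + (1/8)·2 + (1/8)·3 + (3/16)·4 + (1/8)·6 + (1/8)·8 + (1/16)·9 + (1/8)·12 + (1/16)·16 = 25/4
Expected profit = 25/4 − 4 = 9/4 ≈ $2.25

$2.25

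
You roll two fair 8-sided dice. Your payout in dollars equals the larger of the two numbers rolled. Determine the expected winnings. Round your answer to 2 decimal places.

Distribution of the larger of the two numbers rolled: 1 w.p. 1/64, 2 w.p. 3/64, 3 w.p. 5/64, 4 w.p. 7/64, 5 w.p. 9/64, 6 w.p. 11/64, …
E[payout] = (1/64)·1 + (3/64)·2 + (5/64)·3 + (7/64)·4 + (9/64)·5 + (11/64)·6 + (13/64)·7 + (15/64)·8 = 93/16
≈ $5.81

$5.81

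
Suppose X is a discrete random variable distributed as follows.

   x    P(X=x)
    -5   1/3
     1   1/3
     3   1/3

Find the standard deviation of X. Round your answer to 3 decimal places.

E[X] = -1/3, E[X²] = 35/3
Var(X) = E[X²] − (E[X])² = 35/3 − 1/9 = 104/9
SD(X) = √(104/9) ≈ 3.399

3.399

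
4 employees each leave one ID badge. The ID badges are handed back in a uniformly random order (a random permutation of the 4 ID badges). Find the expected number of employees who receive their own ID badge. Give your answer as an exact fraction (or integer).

1

Let Xᵢ = 1 if person i gets their own ID badge. For each i, P(Xᵢ=1) = 1/4.
By linearity of expectation, E[X₁+…+X_4] = 4·(1/4) = 1.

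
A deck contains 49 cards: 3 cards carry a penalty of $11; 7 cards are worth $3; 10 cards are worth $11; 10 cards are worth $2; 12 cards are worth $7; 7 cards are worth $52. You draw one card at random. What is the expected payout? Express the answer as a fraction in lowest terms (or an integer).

E[payout] = (3/49)·(-11) + (7/49)·3 + (10/49)·11 + (10/49)·2 + (12/49)·7 + (7/49)·52 = 566/49

566/49 dollars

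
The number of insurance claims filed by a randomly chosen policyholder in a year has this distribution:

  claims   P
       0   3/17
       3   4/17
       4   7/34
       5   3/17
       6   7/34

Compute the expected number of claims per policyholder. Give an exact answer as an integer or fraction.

E[X] = (3/17)·0 + (4/17)·3 + (7/34)·4 + (3/17)·5 + (7/34)·6
     = 62/17

62/17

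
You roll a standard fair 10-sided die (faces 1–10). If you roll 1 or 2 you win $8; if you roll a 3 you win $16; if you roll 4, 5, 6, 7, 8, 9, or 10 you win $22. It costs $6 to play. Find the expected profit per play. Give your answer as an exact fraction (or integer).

63/5 dollars

E[payout] = (1/5)·8 + (1/10)·16 + (7/10)·22 = 93/5
Expected profit = 93/5 − 6 = 63/5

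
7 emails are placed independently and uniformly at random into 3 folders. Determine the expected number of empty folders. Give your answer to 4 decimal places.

Let Xⱼ=1 if folder j is empty. P(Xⱼ=1) = ((3-1)/3)^7 = 128/2187.
By linearity, E[#empty] = 3·128/2187 = 128/729.
≈ 0.1756

0.1756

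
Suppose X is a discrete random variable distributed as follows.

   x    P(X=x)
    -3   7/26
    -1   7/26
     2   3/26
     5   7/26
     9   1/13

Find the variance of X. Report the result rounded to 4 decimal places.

E[X] = (7/26)·(-3) + (7/26)·(-1) + (3/26)·2 + (7/26)·5 + (1/13)·9 = 31/26
E[X²] = (7/26)·9 + (7/26)·1 + (3/26)·4 + (7/26)·25 + (1/13)·81 = 419/26
Var(X) = 419/26 − (31/26)² = 9933/676 ≈ 14.6938

14.6938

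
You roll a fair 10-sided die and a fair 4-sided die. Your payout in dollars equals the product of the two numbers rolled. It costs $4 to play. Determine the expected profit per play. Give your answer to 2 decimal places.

$9.75

Distribution of the product of the two numbers rolled: 1 w.p. 1/40, 2 w.p. 1/20, 3 w.p. 1/20, 4 w.p. 3/40, 5 w.p. 1/40, 6 w.p. 3/40, …
E[payout] = (1/40)·1 + (1/20)·2 + (1/20)·3 + (3/40)·4 + (1/40)·5 + (3/40)·6 + (1/40)·7 + (3/40)·8 + (1/20)·9 + (1/20)·10 + (3/40)·12 + (1/40)·14 + (1/40)·15 + (1/20)·16 + (1/20)·18 + (1/20)·20 + (1/40)·21 + (1/20)·24 + (1/40)·27 + (1/40)·28 + (1/40)·30 + (1/40)·32 + (1/40)·36 + (1/40)·40 = 55/4
Expected profit = 55/4 − 4 = 39/4 ≈ $9.75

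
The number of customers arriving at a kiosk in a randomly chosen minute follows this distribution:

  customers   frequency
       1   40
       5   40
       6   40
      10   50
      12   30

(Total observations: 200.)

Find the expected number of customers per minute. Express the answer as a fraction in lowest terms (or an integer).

Total = 200, so P(customers=1) = 40/200, etc.
E[X] = (1/5)·1 + (1/5)·5 + (1/5)·6 + (1/4)·10 + (3/20)·12
     = 67/10

67/10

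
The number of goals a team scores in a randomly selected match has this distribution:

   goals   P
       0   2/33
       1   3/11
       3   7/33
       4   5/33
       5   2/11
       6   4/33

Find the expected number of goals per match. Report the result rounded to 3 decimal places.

3.152

E[X] = (2/33)·0 + (3/11)·1 + (7/33)·3 + (5/33)·4 + (2/11)·5 + (4/33)·6
     = 104/33 ≈ 3.152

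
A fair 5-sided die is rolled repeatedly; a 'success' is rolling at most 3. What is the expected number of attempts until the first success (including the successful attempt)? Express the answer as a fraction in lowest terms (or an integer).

For a geometric distribution, E[trials] = 1/p = 1/(3/5) = 5/3.

5/3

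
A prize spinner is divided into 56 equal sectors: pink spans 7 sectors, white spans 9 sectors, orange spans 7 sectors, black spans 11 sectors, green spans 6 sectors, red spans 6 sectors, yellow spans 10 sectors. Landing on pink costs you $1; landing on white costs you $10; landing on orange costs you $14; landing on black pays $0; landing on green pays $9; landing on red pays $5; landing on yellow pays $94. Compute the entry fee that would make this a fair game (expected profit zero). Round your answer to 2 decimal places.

E[payout] = (7/56)·(-1) + (9/56)·(-10) + (7/56)·(-14) + (11/56)·0 + (6/56)·9 + (6/56)·5 + (10/56)·94 = 829/56
Fair fee = E[payout] = 829/56 ≈ $14.80

$14.80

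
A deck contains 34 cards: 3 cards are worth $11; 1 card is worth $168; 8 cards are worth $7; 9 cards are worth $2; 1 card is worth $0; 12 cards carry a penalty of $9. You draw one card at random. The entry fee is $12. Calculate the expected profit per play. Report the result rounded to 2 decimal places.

-$7.09

E[payout] = (3/34)·11 + (1/34)·168 + (8/34)·7 + (9/34)·2 + (1/34)·0 + (12/34)·(-9) = 167/34
Expected profit = 167/34 − 12 = -241/34 ≈ -$7.09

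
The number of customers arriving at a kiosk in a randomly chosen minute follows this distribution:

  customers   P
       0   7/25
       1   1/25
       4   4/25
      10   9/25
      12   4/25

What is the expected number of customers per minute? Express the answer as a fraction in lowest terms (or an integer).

E[X] = (7/25)·0 + (1/25)·1 + (4/25)·4 + (9/25)·10 + (4/25)·12
     = 31/5

31/5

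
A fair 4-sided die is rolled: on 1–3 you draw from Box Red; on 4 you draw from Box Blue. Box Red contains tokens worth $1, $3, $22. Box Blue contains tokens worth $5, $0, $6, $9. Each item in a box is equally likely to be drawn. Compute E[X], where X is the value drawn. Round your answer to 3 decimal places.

E[X | Box Red] = (1 + 3 + 22)/3 = 26/3
E[X | Box Blue] = (5 + 0 + 6 + 9)/4 = 5
E[X] = (3/4)·26/3 + (1/4)·5 = 31/4 ≈ 7.750

$7.750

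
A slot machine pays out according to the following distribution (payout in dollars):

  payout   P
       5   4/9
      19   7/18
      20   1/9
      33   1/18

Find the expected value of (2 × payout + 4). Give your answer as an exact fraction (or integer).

E[2x+4] = (4/9)·14 + (7/18)·42 + (1/9)·44 + (1/18)·70
     = 94/3

94/3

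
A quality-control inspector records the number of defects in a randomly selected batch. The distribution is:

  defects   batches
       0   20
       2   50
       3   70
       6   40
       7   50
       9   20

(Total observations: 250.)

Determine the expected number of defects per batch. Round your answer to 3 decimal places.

4.320

Total = 250, so P(defects=0) = 20/250, etc.
E[X] = (2/25)·0 + (1/5)·2 + (7/25)·3 + (4/25)·6 + (1/5)·7 + (2/25)·9
     = 108/25 ≈ 4.320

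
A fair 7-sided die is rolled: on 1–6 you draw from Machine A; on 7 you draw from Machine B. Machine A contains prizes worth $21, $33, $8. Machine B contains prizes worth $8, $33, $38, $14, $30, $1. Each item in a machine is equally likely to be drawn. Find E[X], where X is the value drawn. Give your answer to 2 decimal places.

$20.67

E[X | Machine A] = (21 + 33 + 8)/3 = 62/3
E[X | Machine B] = (8 + 33 + 38 + 14 + 30 + 1)/6 = 62/3
E[X] = (6/7)·62/3 + (1/7)·62/3 = 62/3 ≈ 20.67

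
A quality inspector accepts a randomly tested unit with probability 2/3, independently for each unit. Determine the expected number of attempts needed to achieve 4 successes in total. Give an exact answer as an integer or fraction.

By linearity (sum of 4 independent geometric waits), E[trials] = 4/p = 4/(2/3) = 6.

6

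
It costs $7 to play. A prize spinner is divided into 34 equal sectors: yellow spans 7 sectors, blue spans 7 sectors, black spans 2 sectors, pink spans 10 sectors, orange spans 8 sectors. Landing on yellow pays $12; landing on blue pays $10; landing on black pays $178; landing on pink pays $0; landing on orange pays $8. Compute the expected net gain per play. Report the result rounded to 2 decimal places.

E[payout] = (7/34)·12 + (7/34)·10 + (2/34)·178 + (10/34)·0 + (8/34)·8 = 287/17
Expected profit = 287/17 − 7 = 168/17 ≈ $9.88

$9.88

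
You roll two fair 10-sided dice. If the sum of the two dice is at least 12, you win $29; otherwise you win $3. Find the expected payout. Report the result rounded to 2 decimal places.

E[payout] = (11/20)·3 + (9/20)·29 = 147/10
≈ $14.70

$14.70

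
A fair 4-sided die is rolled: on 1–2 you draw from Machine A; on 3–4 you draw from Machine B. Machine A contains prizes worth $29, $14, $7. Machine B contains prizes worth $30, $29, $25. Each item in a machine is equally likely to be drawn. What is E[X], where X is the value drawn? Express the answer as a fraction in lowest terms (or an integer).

E[X | Machine A] = (29 + 14 + 7)/3 = 50/3
E[X | Machine B] = (30 + 29 + 25)/3 = 28
E[X] = (1/2)·50/3 + (1/2)·28 = 67/3

67/3 dollars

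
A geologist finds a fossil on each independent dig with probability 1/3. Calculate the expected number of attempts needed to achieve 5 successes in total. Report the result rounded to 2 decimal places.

15.00

By linearity (sum of 5 independent geometric waits), E[trials] = 5/p = 5/(1/3) = 15.
≈ 15.00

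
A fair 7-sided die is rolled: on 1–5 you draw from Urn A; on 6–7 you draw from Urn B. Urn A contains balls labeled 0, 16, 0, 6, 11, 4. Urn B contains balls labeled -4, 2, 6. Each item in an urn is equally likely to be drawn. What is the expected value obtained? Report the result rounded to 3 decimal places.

4.786

E[X | Urn A] = (0 + 16 + 0 + 6 + 11 + 4)/6 = 37/6
E[X | Urn B] = (-4 + 2 + 6)/3 = 4/3
E[X] = (5/7)·37/6 + (2/7)·4/3 = 67/14 ≈ 4.786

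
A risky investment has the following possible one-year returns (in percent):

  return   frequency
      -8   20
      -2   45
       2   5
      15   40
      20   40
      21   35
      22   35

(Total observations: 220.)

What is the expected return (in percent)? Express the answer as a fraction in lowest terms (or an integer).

533/44

Total = 220, so P(return=-8) = 20/220, etc.
E[X] = (1/11)·(-8) + (9/44)·(-2) + (1/44)·2 + (2/11)·15 + (2/11)·20 + (7/44)·21 + (7/44)·22
     = 533/44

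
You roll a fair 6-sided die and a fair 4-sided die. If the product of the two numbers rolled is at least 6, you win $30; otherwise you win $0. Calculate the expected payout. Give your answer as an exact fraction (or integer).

75/4 dollars

E[payout] = (3/8)·0 + (5/8)·30 = 75/4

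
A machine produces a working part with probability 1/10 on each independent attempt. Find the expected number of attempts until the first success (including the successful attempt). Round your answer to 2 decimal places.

10.00

For a geometric distribution, E[trials] = 1/p = 1/(1/10) = 10.
≈ 10.00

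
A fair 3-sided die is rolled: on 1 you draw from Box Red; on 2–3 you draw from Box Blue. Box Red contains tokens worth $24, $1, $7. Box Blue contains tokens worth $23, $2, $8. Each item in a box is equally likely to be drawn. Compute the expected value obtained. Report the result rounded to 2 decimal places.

E[X | Box Red] = (24 + 1 + 7)/3 = 32/3
E[X | Box Blue] = (23 + 2 + 8)/3 = 11
E[X] = (1/3)·32/3 + (2/3)·11 = 98/9 ≈ 10.89

$10.89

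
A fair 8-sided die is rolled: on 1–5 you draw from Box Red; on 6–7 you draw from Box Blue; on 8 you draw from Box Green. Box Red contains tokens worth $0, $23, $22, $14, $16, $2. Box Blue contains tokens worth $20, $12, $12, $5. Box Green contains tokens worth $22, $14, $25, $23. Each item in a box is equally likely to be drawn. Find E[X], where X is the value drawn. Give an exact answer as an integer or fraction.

E[X | Box Red] = (0 + 23 + 22 + 14 + 16 + 2)/6 = 77/6
E[X | Box Blue] = (20 + 12 + 12 + 5)/4 = 49/4
E[X | Box Green] = (22 + 14 + 25 + 23)/4 = 21
E[X] = (5/8)·77/6 + (1/4)·49/4 + (1/8)·21 = 329/24

329/24 dollars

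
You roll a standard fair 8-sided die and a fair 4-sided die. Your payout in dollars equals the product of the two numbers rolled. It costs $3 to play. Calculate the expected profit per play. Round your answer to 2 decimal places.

Distribution of the product of the two numbers rolled: 1 w.p. 1/32, 2 w.p. 1/16, 3 w.p. 1/16, 4 w.p. 3/32, 5 w.p. 1/32, 6 w.p. 3/32, …
E[payout] = (1/32)·1 + (1/16)·2 + (1/16)·3 + (3/32)·4 + (1/32)·5 + (3/32)·6 + (1/32)·7 + (3/32)·8 + (1/32)·9 + (1/32)·10 + (3/32)·12 + (1/32)·14 + (1/32)·15 + (1/16)·16 + (1/32)·18 + (1/32)·20 + (1/32)·21 + (1/16)·24 + (1/32)·28 + (1/32)·32 = 45/4
Expected profit = 45/4 − 3 = 33/4 ≈ $8.25

$8.25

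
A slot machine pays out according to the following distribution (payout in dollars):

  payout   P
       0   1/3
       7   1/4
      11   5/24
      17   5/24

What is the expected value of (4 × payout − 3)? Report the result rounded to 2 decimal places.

27.33

E[4x-3] = (1/3)·(-3) + (1/4)·25 + (5/24)·41 + (5/24)·65
     = 82/3 ≈ 27.33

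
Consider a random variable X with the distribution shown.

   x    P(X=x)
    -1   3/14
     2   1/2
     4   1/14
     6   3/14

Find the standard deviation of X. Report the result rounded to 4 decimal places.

E[X] = 33/14, E[X²] = 155/14
Var(X) = E[X²] − (E[X])² = 155/14 − 1089/196 = 1081/196
SD(X) = √(1081/196) ≈ 2.3485

2.3485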